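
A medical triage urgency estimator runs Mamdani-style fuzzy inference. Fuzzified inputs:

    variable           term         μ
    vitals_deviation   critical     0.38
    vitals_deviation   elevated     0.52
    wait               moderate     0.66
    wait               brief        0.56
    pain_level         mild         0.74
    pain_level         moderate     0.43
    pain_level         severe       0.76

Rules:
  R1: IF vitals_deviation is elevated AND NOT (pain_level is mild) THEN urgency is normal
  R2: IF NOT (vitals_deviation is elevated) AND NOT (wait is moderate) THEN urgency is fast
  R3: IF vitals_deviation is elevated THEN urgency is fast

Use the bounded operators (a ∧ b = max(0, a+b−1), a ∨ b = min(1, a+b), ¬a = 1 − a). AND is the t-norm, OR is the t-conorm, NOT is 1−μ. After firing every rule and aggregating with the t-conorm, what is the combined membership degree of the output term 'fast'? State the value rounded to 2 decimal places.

0.52

R1: elevated=0.52, ¬mild=1−0.74=0.26; AND[max(0, a+b−1)] → w = 0.00
R2: ¬elevated=1−0.52=0.48, ¬moderate=1−0.66=0.34; AND[max(0, a+b−1)] → w = 0.00
R3: elevated=0.52 → w = 0.52
Rules with consequent 'fast': {R2, R3} → strengths 0.00, 0.52
Aggregate via t-conorm [min(1, a+b)]: 0.52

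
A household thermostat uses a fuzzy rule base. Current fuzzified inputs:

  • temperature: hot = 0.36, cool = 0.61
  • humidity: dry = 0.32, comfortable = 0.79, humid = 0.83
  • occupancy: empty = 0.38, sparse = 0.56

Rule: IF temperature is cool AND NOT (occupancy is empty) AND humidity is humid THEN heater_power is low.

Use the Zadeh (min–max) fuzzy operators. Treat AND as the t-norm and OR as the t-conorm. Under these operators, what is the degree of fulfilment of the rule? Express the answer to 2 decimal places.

0.61

firing strength: cool=0.61, ¬empty=1−0.38=0.62, humid=0.83; AND[min(a, b)] → w = 0.61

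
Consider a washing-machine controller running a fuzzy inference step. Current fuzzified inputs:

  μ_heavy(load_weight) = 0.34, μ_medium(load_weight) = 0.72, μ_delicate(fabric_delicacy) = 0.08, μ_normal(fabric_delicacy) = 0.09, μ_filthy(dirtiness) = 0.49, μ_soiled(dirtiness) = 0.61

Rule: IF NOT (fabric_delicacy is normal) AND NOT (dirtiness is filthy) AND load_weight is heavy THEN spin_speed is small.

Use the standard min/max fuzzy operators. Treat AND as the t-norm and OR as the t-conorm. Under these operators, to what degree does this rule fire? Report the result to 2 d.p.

0.34

firing strength: ¬normal=1−0.09=0.91, ¬filthy=1−0.49=0.51, heavy=0.34; AND[min(a, b)] → w = 0.34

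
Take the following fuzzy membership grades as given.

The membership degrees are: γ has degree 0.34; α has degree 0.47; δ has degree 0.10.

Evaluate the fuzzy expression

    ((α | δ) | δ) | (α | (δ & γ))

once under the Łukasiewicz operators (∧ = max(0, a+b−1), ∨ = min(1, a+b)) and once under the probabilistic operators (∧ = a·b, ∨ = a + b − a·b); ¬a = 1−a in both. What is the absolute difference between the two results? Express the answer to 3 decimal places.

0.220

Under Łukasiewicz:
  α | δ = min(1, a+b) on (0.47, 0.10) = 0.57
  (α | δ) | δ = min(1, a+b) on (0.57, 0.10) = 0.67
  δ & γ = max(0, a+b−1) on (0.10, 0.34) = 0.00
  α | (δ & γ) = min(1, a+b) on (0.47, 0.00) = 0.47
  ((α | δ) | δ) | (α | (δ & γ)) = min(1, a+b) on (0.67, 0.47) = 1.00
  → value = 1.0000
Under probabilistic:
  α | δ = a + b − a·b on (0.4700, 0.1000) = 0.5230
  (α | δ) | δ = a + b − a·b on (0.5230, 0.1000) = 0.5707
  δ & γ = a·b on (0.1000, 0.3400) = 0.0340
  α | (δ & γ) = a + b − a·b on (0.4700, 0.0340) = 0.4880
  ((α | δ) | δ) | (α | (δ & γ)) = a + b − a·b on (0.5707, 0.4880) = 0.7802
  → value = 0.7802
|1.0000 − 0.7802| = 0.220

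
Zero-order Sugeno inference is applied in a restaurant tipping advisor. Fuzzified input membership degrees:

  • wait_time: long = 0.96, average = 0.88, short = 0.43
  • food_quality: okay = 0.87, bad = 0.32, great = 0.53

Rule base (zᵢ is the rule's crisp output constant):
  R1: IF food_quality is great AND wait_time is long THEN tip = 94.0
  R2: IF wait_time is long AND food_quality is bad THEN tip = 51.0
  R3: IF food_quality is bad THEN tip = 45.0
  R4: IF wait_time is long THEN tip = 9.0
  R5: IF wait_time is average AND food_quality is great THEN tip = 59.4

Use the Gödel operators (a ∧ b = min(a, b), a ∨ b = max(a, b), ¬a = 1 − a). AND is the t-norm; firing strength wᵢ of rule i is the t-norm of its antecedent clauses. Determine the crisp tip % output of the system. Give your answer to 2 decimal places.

R1 (z=94.0): great=0.53, long=0.96; AND[min(a, b)] → w = 0.53
R2 (z=51.0): long=0.96, bad=0.32; AND[min(a, b)] → w = 0.32
R3 (z=45.0): bad=0.32 → w = 0.32
R4 (z=9.0): long=0.96 → w = 0.96
R5 (z=59.4): average=0.88, great=0.53; AND[min(a, b)] → w = 0.53
Weighted average = (0.53·94.0 + 0.32·51.0 + 0.32·45.0 + 0.96·9.0 + 0.53·59.4) / (0.53 + 0.32 + 0.32 + 0.96 + 0.53)
  = 120.6620 / 2.6600 = 45.36

45.36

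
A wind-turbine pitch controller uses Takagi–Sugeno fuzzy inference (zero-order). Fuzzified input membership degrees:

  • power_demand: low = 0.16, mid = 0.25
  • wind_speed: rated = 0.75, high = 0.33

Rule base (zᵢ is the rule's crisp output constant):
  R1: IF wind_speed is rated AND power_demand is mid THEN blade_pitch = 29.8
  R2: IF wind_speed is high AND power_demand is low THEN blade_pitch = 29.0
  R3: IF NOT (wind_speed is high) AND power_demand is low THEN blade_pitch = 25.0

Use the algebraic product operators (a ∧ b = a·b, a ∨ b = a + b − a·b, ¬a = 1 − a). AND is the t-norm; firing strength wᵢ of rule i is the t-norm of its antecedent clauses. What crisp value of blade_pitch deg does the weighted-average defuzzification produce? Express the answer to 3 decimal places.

R1 (z=29.8): rated=0.75, mid=0.25; AND[a·b] → w = 0.1875
R2 (z=29.0): high=0.33, low=0.16; AND[a·b] → w = 0.0528
R3 (z=25.0): ¬high=1−0.33=0.67, low=0.16; AND[a·b] → w = 0.1072
Weighted average = (0.1875·29.8 + 0.0528·29.0 + 0.1072·25.0) / (0.1875 + 0.0528 + 0.1072)
  = 9.7987 / 0.3475 = 28.198

28.198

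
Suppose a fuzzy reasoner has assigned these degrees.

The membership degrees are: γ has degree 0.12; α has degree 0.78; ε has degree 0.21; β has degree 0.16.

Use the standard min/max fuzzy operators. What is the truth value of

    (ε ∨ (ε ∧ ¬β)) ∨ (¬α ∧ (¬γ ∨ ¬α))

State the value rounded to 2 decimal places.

¬β = 1 − 0.16 = 0.84
ε ∧ ¬β = min(a, b) on (0.21, 0.84) = 0.21
ε ∨ (ε ∧ ¬β) = max(a, b) on (0.21, 0.21) = 0.21
¬α = 1 − 0.78 = 0.22
¬γ = 1 − 0.12 = 0.88
¬α = 1 − 0.78 = 0.22
¬γ ∨ ¬α = max(a, b) on (0.88, 0.22) = 0.88
¬α ∧ (¬γ ∨ ¬α) = min(a, b) on (0.22, 0.88) = 0.22
(ε ∨ (ε ∧ ¬β)) ∨ (¬α ∧ (¬γ ∨ ¬α)) = max(a, b) on (0.21, 0.22) = 0.22

0.22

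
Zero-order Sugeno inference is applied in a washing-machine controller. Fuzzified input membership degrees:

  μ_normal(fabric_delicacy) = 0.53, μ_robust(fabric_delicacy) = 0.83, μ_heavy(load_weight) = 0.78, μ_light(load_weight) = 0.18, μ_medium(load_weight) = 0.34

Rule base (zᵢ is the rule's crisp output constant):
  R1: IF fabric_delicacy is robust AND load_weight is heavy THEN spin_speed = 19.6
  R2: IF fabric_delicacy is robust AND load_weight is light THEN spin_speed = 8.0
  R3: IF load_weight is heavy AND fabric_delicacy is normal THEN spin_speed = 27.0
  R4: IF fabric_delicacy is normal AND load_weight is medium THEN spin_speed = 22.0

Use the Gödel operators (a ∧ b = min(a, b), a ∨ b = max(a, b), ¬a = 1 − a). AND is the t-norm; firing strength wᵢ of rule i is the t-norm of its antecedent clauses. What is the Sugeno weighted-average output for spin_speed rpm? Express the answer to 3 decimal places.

21.048

R1 (z=19.6): robust=0.83, heavy=0.78; AND[min(a, b)] → w = 0.78
R2 (z=8.0): robust=0.83, light=0.18; AND[min(a, b)] → w = 0.18
R3 (z=27.0): heavy=0.78, normal=0.53; AND[min(a, b)] → w = 0.53
R4 (z=22.0): normal=0.53, medium=0.34; AND[min(a, b)] → w = 0.34
Weighted average = (0.78·19.6 + 0.18·8.0 + 0.53·27.0 + 0.34·22.0) / (0.78 + 0.18 + 0.53 + 0.34)
  = 38.5180 / 1.8300 = 21.048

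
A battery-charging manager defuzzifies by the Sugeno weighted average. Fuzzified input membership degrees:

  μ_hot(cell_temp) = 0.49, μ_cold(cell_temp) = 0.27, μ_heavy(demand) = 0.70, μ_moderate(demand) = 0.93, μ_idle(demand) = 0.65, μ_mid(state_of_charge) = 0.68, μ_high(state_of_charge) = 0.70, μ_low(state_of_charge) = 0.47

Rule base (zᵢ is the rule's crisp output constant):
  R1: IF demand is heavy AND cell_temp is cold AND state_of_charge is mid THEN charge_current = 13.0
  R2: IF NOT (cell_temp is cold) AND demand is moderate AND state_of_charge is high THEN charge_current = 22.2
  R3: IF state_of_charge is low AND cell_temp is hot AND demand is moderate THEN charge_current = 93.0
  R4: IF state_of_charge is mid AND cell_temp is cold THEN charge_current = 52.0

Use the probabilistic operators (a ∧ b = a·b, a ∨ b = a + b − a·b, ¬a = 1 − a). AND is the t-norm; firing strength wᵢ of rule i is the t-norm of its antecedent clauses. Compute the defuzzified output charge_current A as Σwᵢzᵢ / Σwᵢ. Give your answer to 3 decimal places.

R1 (z=13.0): heavy=0.70, cold=0.27, mid=0.68; AND[a·b] → w = 0.1285
R2 (z=22.2): ¬cold=1−0.27=0.73, moderate=0.93, high=0.70; AND[a·b] → w = 0.4752
R3 (z=93.0): low=0.47, hot=0.49, moderate=0.93; AND[a·b] → w = 0.2142
R4 (z=52.0): mid=0.68, cold=0.27; AND[a·b] → w = 0.1836
Weighted average = (0.1285·13.0 + 0.4752·22.2 + 0.2142·93.0 + 0.1836·52.0) / (0.1285 + 0.4752 + 0.2142 + 0.1836)
  = 41.6867 / 1.0015 = 41.623

41.623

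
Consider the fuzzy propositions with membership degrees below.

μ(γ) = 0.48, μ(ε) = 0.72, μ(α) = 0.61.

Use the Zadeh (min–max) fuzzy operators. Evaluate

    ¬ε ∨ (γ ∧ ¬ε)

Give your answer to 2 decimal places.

0.28

¬ε = 1 − 0.72 = 0.28
¬ε = 1 − 0.72 = 0.28
γ ∧ ¬ε = min(a, b) on (0.48, 0.28) = 0.28
¬ε ∨ (γ ∧ ¬ε) = max(a, b) on (0.28, 0.28) = 0.28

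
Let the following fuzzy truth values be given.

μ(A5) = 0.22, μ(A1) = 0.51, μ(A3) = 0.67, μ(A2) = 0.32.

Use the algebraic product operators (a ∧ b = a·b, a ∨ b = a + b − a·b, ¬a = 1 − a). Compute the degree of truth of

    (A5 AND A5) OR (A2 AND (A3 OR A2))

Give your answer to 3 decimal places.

0.285

A5 AND A5 = a·b on (0.2200, 0.2200) = 0.0484
A3 OR A2 = a + b − a·b on (0.6700, 0.3200) = 0.7756
A2 AND (A3 OR A2) = a·b on (0.3200, 0.7756) = 0.2482
(A5 AND A5) OR (A2 AND (A3 OR A2)) = a + b − a·b on (0.0484, 0.2482) = 0.2846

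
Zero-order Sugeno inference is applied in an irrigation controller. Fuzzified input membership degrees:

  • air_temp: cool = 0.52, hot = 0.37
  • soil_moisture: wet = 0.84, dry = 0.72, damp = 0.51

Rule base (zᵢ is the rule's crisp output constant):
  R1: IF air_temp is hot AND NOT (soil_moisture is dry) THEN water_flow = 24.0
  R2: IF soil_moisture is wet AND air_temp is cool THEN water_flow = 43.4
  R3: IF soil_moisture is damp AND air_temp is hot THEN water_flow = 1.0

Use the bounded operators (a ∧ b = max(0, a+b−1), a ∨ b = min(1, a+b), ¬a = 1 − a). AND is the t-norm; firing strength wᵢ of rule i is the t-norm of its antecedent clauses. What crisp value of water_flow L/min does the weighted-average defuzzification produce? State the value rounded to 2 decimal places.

R1 (z=24.0): hot=0.37, ¬dry=1−0.72=0.28; AND[max(0, a+b−1)] → w = 0.00
R2 (z=43.4): wet=0.84, cool=0.52; AND[max(0, a+b−1)] → w = 0.36
R3 (z=1.0): damp=0.51, hot=0.37; AND[max(0, a+b−1)] → w = 0.00
Weighted average = (0.00·24.0 + 0.36·43.4 + 0.00·1.0) / (0.00 + 0.36 + 0.00)
  = 15.6240 / 0.3600 = 43.40

43.40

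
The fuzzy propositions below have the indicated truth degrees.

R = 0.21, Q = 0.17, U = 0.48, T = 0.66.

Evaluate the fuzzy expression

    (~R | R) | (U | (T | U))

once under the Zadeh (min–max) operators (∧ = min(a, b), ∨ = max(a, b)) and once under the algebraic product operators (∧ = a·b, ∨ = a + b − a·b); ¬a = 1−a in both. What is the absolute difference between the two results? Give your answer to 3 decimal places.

0.195

Under Zadeh (min–max):
  ~R = 1 − 0.21 = 0.79
  ~R | R = max(a, b) on (0.79, 0.21) = 0.79
  T | U = max(a, b) on (0.66, 0.48) = 0.66
  U | (T | U) = max(a, b) on (0.48, 0.66) = 0.66
  (~R | R) | (U | (T | U)) = max(a, b) on (0.79, 0.66) = 0.79
  → value = 0.7900
Under algebraic product:
  ~R = 1 − 0.2100 = 0.7900
  ~R | R = a + b − a·b on (0.7900, 0.2100) = 0.8341
  T | U = a + b − a·b on (0.6600, 0.4800) = 0.8232
  U | (T | U) = a + b − a·b on (0.4800, 0.8232) = 0.9081
  (~R | R) | (U | (T | U)) = a + b − a·b on (0.8341, 0.9081) = 0.9847
  → value = 0.9847
|0.7900 − 0.9847| = 0.195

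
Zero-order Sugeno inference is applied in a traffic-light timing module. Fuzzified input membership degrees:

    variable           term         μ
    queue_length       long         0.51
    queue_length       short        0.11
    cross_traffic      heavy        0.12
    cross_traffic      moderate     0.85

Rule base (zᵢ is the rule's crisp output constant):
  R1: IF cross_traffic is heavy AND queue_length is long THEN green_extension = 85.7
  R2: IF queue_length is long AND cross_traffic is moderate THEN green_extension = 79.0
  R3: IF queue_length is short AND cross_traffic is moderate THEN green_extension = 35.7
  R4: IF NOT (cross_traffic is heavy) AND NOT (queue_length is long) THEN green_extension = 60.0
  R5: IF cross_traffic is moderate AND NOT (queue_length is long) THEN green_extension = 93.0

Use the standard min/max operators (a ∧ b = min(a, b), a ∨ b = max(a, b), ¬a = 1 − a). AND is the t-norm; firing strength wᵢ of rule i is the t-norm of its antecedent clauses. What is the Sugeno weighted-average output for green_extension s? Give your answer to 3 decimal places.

75.274

R1 (z=85.7): heavy=0.12, long=0.51; AND[min(a, b)] → w = 0.12
R2 (z=79.0): long=0.51, moderate=0.85; AND[min(a, b)] → w = 0.51
R3 (z=35.7): short=0.11, moderate=0.85; AND[min(a, b)] → w = 0.11
R4 (z=60.0): ¬heavy=1−0.12=0.88, ¬long=1−0.51=0.49; AND[min(a, b)] → w = 0.49
R5 (z=93.0): moderate=0.85, ¬long=1−0.51=0.49; AND[min(a, b)] → w = 0.49
Weighted average = (0.12·85.7 + 0.51·79.0 + 0.11·35.7 + 0.49·60.0 + 0.49·93.0) / (0.12 + 0.51 + 0.11 + 0.49 + 0.49)
  = 129.4710 / 1.7200 = 75.274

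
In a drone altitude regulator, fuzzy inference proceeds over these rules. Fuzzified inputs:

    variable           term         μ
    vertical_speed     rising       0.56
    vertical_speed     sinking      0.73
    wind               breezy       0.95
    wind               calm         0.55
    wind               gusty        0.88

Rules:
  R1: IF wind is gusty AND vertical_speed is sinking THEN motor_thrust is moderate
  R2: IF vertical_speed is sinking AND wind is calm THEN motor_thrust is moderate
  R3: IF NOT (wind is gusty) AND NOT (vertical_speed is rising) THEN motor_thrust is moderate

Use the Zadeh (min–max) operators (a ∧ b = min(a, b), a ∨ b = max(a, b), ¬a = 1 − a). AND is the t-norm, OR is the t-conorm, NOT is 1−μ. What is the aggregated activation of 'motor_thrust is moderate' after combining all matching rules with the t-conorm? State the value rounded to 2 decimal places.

0.73

R1: gusty=0.88, sinking=0.73; AND[min(a, b)] → w = 0.73
R2: sinking=0.73, calm=0.55; AND[min(a, b)] → w = 0.55
R3: ¬gusty=1−0.88=0.12, ¬rising=1−0.56=0.44; AND[min(a, b)] → w = 0.12
Rules with consequent 'moderate': {R1, R2, R3} → strengths 0.73, 0.55, 0.12
Aggregate via t-conorm [max(a, b)]: 0.73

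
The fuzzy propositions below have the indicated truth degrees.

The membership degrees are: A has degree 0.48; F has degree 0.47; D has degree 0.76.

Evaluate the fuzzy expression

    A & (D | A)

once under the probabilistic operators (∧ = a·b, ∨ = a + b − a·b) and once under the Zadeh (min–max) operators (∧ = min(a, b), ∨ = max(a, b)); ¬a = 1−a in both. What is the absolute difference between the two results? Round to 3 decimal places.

Under probabilistic:
  D | A = a + b − a·b on (0.7600, 0.4800) = 0.8752
  A & (D | A) = a·b on (0.4800, 0.8752) = 0.4201
  → value = 0.4201
Under Zadeh (min–max):
  D | A = max(a, b) on (0.76, 0.48) = 0.76
  A & (D | A) = min(a, b) on (0.48, 0.76) = 0.48
  → value = 0.4800
|0.4201 − 0.4800| = 0.060

0.060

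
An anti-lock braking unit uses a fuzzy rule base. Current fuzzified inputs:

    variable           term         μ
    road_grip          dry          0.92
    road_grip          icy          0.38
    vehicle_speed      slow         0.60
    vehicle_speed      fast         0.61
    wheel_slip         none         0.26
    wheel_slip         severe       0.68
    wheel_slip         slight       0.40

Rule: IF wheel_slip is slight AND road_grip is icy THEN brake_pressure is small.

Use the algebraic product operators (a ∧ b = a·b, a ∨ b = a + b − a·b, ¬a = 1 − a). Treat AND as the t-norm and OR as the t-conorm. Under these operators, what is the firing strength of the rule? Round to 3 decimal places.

0.152

firing strength: slight=0.40, icy=0.38; AND[a·b] → w = 0.1520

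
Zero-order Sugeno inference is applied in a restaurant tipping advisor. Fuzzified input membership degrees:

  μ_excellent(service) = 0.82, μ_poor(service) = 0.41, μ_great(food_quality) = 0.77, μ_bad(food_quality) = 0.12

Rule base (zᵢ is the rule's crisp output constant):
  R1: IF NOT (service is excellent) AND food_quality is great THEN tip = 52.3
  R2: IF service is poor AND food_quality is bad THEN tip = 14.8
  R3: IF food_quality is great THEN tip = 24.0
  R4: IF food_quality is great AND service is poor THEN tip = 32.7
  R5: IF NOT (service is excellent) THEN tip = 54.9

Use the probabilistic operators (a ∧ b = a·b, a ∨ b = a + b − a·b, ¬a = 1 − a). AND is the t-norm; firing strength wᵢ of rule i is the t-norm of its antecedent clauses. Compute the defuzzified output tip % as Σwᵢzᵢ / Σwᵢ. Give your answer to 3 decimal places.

32.103

R1 (z=52.3): ¬excellent=1−0.82=0.18, great=0.77; AND[a·b] → w = 0.1386
R2 (z=14.8): poor=0.41, bad=0.12; AND[a·b] → w = 0.0492
R3 (z=24.0): great=0.77 → w = 0.7700
R4 (z=32.7): great=0.77, poor=0.41; AND[a·b] → w = 0.3157
R5 (z=54.9): ¬excellent=1−0.82=0.18 → w = 0.1800
Weighted average = (0.1386·52.3 + 0.0492·14.8 + 0.7700·24.0 + 0.3157·32.7 + 0.1800·54.9) / (0.1386 + 0.0492 + 0.7700 + 0.3157 + 0.1800)
  = 46.6623 / 1.4535 = 32.103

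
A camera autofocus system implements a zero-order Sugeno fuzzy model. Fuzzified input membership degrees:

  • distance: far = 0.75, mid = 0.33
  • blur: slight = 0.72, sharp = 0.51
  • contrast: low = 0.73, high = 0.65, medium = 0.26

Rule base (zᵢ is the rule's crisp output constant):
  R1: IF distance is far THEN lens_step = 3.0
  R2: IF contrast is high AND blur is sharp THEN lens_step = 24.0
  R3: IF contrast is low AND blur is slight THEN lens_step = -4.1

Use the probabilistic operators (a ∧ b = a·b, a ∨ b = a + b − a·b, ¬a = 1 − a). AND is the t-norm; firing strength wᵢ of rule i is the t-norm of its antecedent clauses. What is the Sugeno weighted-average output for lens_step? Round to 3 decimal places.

5.010

R1 (z=3.0): far=0.75 → w = 0.7500
R2 (z=24.0): high=0.65, sharp=0.51; AND[a·b] → w = 0.3315
R3 (z=-4.1): low=0.73, slight=0.72; AND[a·b] → w = 0.5256
Weighted average = (0.7500·3.0 + 0.3315·24.0 + 0.5256·-4.1) / (0.7500 + 0.3315 + 0.5256)
  = 8.0510 / 1.6071 = 5.010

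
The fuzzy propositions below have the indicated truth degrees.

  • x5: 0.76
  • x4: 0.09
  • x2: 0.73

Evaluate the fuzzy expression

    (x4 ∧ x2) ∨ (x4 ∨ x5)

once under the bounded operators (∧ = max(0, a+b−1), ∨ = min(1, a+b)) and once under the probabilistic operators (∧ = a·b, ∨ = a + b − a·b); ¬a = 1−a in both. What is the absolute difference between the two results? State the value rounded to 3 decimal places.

Under bounded:
  x4 ∧ x2 = max(0, a+b−1) on (0.09, 0.73) = 0.00
  x4 ∨ x5 = min(1, a+b) on (0.09, 0.76) = 0.85
  (x4 ∧ x2) ∨ (x4 ∨ x5) = min(1, a+b) on (0.00, 0.85) = 0.85
  → value = 0.8500
Under probabilistic:
  x4 ∧ x2 = a·b on (0.0900, 0.7300) = 0.0657
  x4 ∨ x5 = a + b − a·b on (0.0900, 0.7600) = 0.7816
  (x4 ∧ x2) ∨ (x4 ∨ x5) = a + b − a·b on (0.0657, 0.7816) = 0.7959
  → value = 0.7959
|0.8500 − 0.7959| = 0.054

0.054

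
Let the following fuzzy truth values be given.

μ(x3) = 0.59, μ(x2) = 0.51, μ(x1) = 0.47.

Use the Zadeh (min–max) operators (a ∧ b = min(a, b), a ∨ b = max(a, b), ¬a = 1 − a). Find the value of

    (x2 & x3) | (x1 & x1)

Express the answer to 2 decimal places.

x2 & x3 = min(a, b) on (0.51, 0.59) = 0.51
x1 & x1 = min(a, b) on (0.47, 0.47) = 0.47
(x2 & x3) | (x1 & x1) = max(a, b) on (0.51, 0.47) = 0.51

0.51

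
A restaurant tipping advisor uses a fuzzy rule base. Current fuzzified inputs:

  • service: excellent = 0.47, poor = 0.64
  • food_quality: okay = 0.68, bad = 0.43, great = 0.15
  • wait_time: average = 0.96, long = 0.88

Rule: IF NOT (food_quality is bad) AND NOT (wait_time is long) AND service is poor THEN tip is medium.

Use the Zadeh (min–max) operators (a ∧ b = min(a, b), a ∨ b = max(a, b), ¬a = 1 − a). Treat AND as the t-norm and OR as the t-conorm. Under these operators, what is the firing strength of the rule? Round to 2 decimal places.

0.12

firing strength: ¬bad=1−0.43=0.57, ¬long=1−0.88=0.12, poor=0.64; AND[min(a, b)] → w = 0.12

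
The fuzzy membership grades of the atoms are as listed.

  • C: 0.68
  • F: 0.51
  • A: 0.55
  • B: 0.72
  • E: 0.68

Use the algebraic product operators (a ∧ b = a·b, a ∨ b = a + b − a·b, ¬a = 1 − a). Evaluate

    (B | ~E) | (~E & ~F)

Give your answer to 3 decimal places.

~E = 1 − 0.6800 = 0.3200
B | ~E = a + b − a·b on (0.7200, 0.3200) = 0.8096
~E = 1 − 0.6800 = 0.3200
~F = 1 − 0.5100 = 0.4900
~E & ~F = a·b on (0.3200, 0.4900) = 0.1568
(B | ~E) | (~E & ~F) = a + b − a·b on (0.8096, 0.1568) = 0.8395

0.839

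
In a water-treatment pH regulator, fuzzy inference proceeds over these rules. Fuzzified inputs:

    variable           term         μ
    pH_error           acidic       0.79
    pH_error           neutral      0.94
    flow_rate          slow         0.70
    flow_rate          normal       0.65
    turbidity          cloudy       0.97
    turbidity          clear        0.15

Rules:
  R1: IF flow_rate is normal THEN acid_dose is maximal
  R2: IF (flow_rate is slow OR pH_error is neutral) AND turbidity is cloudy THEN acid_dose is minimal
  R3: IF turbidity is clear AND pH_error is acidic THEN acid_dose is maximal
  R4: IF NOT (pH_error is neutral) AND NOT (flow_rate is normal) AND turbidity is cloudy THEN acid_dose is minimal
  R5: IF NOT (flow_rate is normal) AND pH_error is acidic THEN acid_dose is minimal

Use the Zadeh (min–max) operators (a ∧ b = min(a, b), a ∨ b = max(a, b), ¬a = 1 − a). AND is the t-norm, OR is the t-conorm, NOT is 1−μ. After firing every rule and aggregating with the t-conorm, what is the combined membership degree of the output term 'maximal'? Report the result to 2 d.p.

R1: normal=0.65 → w = 0.65
R2: (slow=0.70 OR neutral=0.94) = 0.94; AND[min(a, b)] with cloudy=0.97 → w = 0.94
R3: clear=0.15, acidic=0.79; AND[min(a, b)] → w = 0.15
R4: ¬neutral=1−0.94=0.06, ¬normal=1−0.65=0.35, cloudy=0.97; AND[min(a, b)] → w = 0.06
R5: ¬normal=1−0.65=0.35, acidic=0.79; AND[min(a, b)] → w = 0.35
Rules with consequent 'maximal': {R1, R3} → strengths 0.65, 0.15
Aggregate via t-conorm [max(a, b)]: 0.65

0.65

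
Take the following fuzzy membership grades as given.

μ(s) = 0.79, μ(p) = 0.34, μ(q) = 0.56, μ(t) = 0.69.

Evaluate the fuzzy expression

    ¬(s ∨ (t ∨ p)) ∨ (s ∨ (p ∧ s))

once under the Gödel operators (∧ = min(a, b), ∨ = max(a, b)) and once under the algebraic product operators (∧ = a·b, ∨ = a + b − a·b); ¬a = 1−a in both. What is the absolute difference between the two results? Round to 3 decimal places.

0.063

Under Gödel:
  t ∨ p = max(a, b) on (0.69, 0.34) = 0.69
  s ∨ (t ∨ p) = max(a, b) on (0.79, 0.69) = 0.79
  ¬(s ∨ (t ∨ p)) = 1 − 0.79 = 0.21
  p ∧ s = min(a, b) on (0.34, 0.79) = 0.34
  s ∨ (p ∧ s) = max(a, b) on (0.79, 0.34) = 0.79
  ¬(s ∨ (t ∨ p)) ∨ (s ∨ (p ∧ s)) = max(a, b) on (0.21, 0.79) = 0.79
  → value = 0.7900
Under algebraic product:
  t ∨ p = a + b − a·b on (0.6900, 0.3400) = 0.7954
  s ∨ (t ∨ p) = a + b − a·b on (0.7900, 0.7954) = 0.9570
  ¬(s ∨ (t ∨ p)) = 1 − 0.9570 = 0.0430
  p ∧ s = a·b on (0.3400, 0.7900) = 0.2686
  s ∨ (p ∧ s) = a + b − a·b on (0.7900, 0.2686) = 0.8464
  ¬(s ∨ (t ∨ p)) ∨ (s ∨ (p ∧ s)) = a + b − a·b on (0.0430, 0.8464) = 0.8530
  → value = 0.8530
|0.7900 − 0.8530| = 0.063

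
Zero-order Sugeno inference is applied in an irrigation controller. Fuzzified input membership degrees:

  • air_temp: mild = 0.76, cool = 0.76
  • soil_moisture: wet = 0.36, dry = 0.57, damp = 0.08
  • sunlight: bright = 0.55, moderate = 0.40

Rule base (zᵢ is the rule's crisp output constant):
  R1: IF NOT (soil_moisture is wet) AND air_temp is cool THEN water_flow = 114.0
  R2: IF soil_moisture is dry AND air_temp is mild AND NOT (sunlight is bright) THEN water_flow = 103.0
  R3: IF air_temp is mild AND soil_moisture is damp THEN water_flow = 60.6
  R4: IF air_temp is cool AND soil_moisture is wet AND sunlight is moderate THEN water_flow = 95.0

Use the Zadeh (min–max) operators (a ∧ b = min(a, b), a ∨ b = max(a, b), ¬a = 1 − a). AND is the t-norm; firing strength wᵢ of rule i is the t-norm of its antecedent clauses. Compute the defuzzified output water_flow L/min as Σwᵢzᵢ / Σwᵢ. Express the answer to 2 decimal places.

R1 (z=114.0): ¬wet=1−0.36=0.64, cool=0.76; AND[min(a, b)] → w = 0.64
R2 (z=103.0): dry=0.57, mild=0.76, ¬bright=1−0.55=0.45; AND[min(a, b)] → w = 0.45
R3 (z=60.6): mild=0.76, damp=0.08; AND[min(a, b)] → w = 0.08
R4 (z=95.0): cool=0.76, wet=0.36, moderate=0.40; AND[min(a, b)] → w = 0.36
Weighted average = (0.64·114.0 + 0.45·103.0 + 0.08·60.6 + 0.36·95.0) / (0.64 + 0.45 + 0.08 + 0.36)
  = 158.3580 / 1.5300 = 103.50

103.50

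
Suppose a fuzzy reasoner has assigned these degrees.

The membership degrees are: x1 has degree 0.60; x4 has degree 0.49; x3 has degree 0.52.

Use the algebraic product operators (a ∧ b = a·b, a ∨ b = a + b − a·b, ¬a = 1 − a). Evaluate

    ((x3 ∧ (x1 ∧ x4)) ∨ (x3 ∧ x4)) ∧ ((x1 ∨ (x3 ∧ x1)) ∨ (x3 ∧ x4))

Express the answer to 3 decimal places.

0.293

x1 ∧ x4 = a·b on (0.6000, 0.4900) = 0.2940
x3 ∧ (x1 ∧ x4) = a·b on (0.5200, 0.2940) = 0.1529
x3 ∧ x4 = a·b on (0.5200, 0.4900) = 0.2548
(x3 ∧ (x1 ∧ x4)) ∨ (x3 ∧ x4) = a + b − a·b on (0.1529, 0.2548) = 0.3687
x3 ∧ x1 = a·b on (0.5200, 0.6000) = 0.3120
x1 ∨ (x3 ∧ x1) = a + b − a·b on (0.6000, 0.3120) = 0.7248
x3 ∧ x4 = a·b on (0.5200, 0.4900) = 0.2548
(x1 ∨ (x3 ∧ x1)) ∨ (x3 ∧ x4) = a + b − a·b on (0.7248, 0.2548) = 0.7949
((x3 ∧ (x1 ∧ x4)) ∨ (x3 ∧ x4)) ∧ ((x1 ∨ (x3 ∧ x1)) ∨ (x3 ∧ x4)) = a·b on (0.3687, 0.7949) = 0.2931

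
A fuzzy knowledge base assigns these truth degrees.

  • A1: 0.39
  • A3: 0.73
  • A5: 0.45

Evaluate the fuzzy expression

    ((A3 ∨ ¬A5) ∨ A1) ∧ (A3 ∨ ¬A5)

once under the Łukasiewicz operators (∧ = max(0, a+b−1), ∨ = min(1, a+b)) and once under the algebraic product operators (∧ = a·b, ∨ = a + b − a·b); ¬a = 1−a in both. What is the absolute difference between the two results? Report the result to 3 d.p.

0.187

Under Łukasiewicz:
  ¬A5 = 1 − 0.45 = 0.55
  A3 ∨ ¬A5 = min(1, a+b) on (0.73, 0.55) = 1.00
  (A3 ∨ ¬A5) ∨ A1 = min(1, a+b) on (1.00, 0.39) = 1.00
  ¬A5 = 1 − 0.45 = 0.55
  A3 ∨ ¬A5 = min(1, a+b) on (0.73, 0.55) = 1.00
  ((A3 ∨ ¬A5) ∨ A1) ∧ (A3 ∨ ¬A5) = max(0, a+b−1) on (1.00, 1.00) = 1.00
  → value = 1.0000
Under algebraic product:
  ¬A5 = 1 − 0.4500 = 0.5500
  A3 ∨ ¬A5 = a + b − a·b on (0.7300, 0.5500) = 0.8785
  (A3 ∨ ¬A5) ∨ A1 = a + b − a·b on (0.8785, 0.3900) = 0.9259
  ¬A5 = 1 − 0.4500 = 0.5500
  A3 ∨ ¬A5 = a + b − a·b on (0.7300, 0.5500) = 0.8785
  ((A3 ∨ ¬A5) ∨ A1) ∧ (A3 ∨ ¬A5) = a·b on (0.9259, 0.8785) = 0.8134
  → value = 0.8134
|1.0000 − 0.8134| = 0.187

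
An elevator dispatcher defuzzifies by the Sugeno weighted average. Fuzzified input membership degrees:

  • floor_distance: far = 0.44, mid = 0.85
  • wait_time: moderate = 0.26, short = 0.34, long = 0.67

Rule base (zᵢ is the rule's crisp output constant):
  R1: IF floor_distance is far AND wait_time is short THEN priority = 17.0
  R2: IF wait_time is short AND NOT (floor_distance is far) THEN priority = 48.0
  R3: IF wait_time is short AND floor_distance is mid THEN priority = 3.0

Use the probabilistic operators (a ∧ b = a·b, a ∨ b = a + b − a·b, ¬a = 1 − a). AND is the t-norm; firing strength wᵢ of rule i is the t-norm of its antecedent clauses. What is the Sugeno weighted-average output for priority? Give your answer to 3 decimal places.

19.951

R1 (z=17.0): far=0.44, short=0.34; AND[a·b] → w = 0.1496
R2 (z=48.0): short=0.34, ¬far=1−0.44=0.56; AND[a·b] → w = 0.1904
R3 (z=3.0): short=0.34, mid=0.85; AND[a·b] → w = 0.2890
Weighted average = (0.1496·17.0 + 0.1904·48.0 + 0.2890·3.0) / (0.1496 + 0.1904 + 0.2890)
  = 12.5494 / 0.6290 = 19.951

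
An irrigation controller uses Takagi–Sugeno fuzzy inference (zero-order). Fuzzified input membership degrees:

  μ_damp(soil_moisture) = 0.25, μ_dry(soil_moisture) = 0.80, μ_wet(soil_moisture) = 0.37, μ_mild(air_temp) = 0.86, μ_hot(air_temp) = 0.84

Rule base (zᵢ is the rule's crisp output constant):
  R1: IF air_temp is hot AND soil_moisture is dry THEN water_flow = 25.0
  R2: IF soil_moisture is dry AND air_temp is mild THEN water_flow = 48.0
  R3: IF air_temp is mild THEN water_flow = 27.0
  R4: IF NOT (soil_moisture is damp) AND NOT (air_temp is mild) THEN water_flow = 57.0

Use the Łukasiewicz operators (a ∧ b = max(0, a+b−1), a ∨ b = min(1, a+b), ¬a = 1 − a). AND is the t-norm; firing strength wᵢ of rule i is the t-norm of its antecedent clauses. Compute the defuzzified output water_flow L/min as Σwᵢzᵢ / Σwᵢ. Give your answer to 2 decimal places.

R1 (z=25.0): hot=0.84, dry=0.80; AND[max(0, a+b−1)] → w = 0.64
R2 (z=48.0): dry=0.80, mild=0.86; AND[max(0, a+b−1)] → w = 0.66
R3 (z=27.0): mild=0.86 → w = 0.86
R4 (z=57.0): ¬damp=1−0.25=0.75, ¬mild=1−0.86=0.14; AND[max(0, a+b−1)] → w = 0.00
Weighted average = (0.64·25.0 + 0.66·48.0 + 0.86·27.0 + 0.00·57.0) / (0.64 + 0.66 + 0.86 + 0.00)
  = 70.9000 / 2.1600 = 32.82

32.82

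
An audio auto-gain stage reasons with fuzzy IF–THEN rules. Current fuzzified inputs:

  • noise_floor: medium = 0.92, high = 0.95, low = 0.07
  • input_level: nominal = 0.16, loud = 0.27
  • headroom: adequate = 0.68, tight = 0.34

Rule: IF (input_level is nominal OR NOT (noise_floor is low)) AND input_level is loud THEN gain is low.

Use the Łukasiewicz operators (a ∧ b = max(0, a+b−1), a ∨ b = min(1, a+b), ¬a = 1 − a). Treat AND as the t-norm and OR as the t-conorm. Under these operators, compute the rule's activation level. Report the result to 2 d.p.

0.27

firing strength: (nominal=0.16 OR ¬low=1−0.07=0.93) = 1.00; AND[max(0, a+b−1)] with loud=0.27 → w = 0.27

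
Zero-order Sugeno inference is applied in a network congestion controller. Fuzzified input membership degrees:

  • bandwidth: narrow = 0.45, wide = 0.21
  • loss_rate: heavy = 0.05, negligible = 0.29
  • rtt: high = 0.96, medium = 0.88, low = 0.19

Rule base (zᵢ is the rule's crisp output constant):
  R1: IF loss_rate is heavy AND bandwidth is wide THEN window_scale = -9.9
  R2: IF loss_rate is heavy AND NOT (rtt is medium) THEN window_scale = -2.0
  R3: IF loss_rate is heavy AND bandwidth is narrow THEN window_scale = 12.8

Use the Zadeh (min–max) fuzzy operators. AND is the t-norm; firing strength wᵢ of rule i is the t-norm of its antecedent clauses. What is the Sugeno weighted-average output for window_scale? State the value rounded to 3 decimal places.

R1 (z=-9.9): heavy=0.05, wide=0.21; AND[min(a, b)] → w = 0.05
R2 (z=-2.0): heavy=0.05, ¬medium=1−0.88=0.12; AND[min(a, b)] → w = 0.05
R3 (z=12.8): heavy=0.05, narrow=0.45; AND[min(a, b)] → w = 0.05
Weighted average = (0.05·-9.9 + 0.05·-2.0 + 0.05·12.8) / (0.05 + 0.05 + 0.05)
  = 0.0450 / 0.1500 = 0.300

0.300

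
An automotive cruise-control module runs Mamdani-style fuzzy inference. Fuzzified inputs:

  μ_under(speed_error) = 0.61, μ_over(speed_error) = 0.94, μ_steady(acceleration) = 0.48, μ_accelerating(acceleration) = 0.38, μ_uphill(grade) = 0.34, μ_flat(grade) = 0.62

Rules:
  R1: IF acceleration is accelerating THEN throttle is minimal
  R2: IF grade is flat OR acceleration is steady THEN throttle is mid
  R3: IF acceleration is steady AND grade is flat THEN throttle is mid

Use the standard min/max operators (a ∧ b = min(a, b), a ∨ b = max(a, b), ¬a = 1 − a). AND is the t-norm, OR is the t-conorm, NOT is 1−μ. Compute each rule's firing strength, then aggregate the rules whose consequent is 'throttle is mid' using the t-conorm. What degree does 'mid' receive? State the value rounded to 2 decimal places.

R1: accelerating=0.38 → w = 0.38
R2: flat=0.62, steady=0.48; OR[max(a, b)] → w = 0.62
R3: steady=0.48, flat=0.62; AND[min(a, b)] → w = 0.48
Rules with consequent 'mid': {R2, R3} → strengths 0.62, 0.48
Aggregate via t-conorm [max(a, b)]: 0.62

0.62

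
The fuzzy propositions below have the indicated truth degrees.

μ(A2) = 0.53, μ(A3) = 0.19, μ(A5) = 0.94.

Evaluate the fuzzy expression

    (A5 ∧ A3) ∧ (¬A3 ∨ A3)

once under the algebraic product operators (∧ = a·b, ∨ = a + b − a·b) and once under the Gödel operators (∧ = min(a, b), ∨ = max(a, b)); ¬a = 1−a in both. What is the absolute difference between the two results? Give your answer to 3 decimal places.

Under algebraic product:
  A5 ∧ A3 = a·b on (0.9400, 0.1900) = 0.1786
  ¬A3 = 1 − 0.1900 = 0.8100
  ¬A3 ∨ A3 = a + b − a·b on (0.8100, 0.1900) = 0.8461
  (A5 ∧ A3) ∧ (¬A3 ∨ A3) = a·b on (0.1786, 0.8461) = 0.1511
  → value = 0.1511
Under Gödel:
  A5 ∧ A3 = min(a, b) on (0.94, 0.19) = 0.19
  ¬A3 = 1 − 0.19 = 0.81
  ¬A3 ∨ A3 = max(a, b) on (0.81, 0.19) = 0.81
  (A5 ∧ A3) ∧ (¬A3 ∨ A3) = min(a, b) on (0.19, 0.81) = 0.19
  → value = 0.1900
|0.1511 − 0.1900| = 0.039

0.039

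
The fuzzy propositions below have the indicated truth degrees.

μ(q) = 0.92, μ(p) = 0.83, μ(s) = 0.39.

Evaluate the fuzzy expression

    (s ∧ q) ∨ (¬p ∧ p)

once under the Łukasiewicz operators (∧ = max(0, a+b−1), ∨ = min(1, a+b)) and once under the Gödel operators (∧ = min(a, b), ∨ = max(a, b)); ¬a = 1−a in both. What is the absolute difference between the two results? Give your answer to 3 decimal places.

Under Łukasiewicz:
  s ∧ q = max(0, a+b−1) on (0.39, 0.92) = 0.31
  ¬p = 1 − 0.83 = 0.17
  ¬p ∧ p = max(0, a+b−1) on (0.17, 0.83) = 0.00
  (s ∧ q) ∨ (¬p ∧ p) = min(1, a+b) on (0.31, 0.00) = 0.31
  → value = 0.3100
Under Gödel:
  s ∧ q = min(a, b) on (0.39, 0.92) = 0.39
  ¬p = 1 − 0.83 = 0.17
  ¬p ∧ p = min(a, b) on (0.17, 0.83) = 0.17
  (s ∧ q) ∨ (¬p ∧ p) = max(a, b) on (0.39, 0.17) = 0.39
  → value = 0.3900
|0.3100 − 0.3900| = 0.080

0.080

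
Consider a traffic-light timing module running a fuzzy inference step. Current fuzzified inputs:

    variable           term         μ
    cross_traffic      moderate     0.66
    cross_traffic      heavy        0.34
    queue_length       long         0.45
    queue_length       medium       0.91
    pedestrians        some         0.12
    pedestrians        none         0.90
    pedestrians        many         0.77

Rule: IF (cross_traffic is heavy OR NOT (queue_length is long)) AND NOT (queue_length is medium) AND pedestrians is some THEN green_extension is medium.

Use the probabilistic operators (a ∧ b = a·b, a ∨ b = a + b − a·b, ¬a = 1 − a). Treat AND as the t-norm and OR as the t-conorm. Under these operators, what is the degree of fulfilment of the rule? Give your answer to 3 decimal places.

0.008

firing strength: (heavy=0.34 OR ¬long=1−0.45=0.55) = 0.7030; AND[a·b] with ¬medium=1−0.91=0.09, some=0.12 → w = 0.0076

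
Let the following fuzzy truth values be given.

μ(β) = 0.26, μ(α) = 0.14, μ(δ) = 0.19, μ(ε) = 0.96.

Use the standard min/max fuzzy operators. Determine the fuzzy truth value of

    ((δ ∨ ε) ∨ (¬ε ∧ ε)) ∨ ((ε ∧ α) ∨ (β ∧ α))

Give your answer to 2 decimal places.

0.96

δ ∨ ε = max(a, b) on (0.19, 0.96) = 0.96
¬ε = 1 − 0.96 = 0.04
¬ε ∧ ε = min(a, b) on (0.04, 0.96) = 0.04
(δ ∨ ε) ∨ (¬ε ∧ ε) = max(a, b) on (0.96, 0.04) = 0.96
ε ∧ α = min(a, b) on (0.96, 0.14) = 0.14
β ∧ α = min(a, b) on (0.26, 0.14) = 0.14
(ε ∧ α) ∨ (β ∧ α) = max(a, b) on (0.14, 0.14) = 0.14
((δ ∨ ε) ∨ (¬ε ∧ ε)) ∨ ((ε ∧ α) ∨ (β ∧ α)) = max(a, b) on (0.96, 0.14) = 0.96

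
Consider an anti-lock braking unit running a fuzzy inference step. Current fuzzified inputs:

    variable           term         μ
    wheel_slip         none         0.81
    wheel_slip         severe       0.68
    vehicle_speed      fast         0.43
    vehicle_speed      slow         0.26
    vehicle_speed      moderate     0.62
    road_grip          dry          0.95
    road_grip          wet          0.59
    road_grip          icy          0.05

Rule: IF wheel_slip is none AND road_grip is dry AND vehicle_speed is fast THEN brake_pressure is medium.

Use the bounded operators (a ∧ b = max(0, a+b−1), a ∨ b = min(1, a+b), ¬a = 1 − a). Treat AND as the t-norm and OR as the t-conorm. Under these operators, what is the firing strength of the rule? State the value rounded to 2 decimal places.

firing strength: none=0.81, dry=0.95, fast=0.43; AND[max(0, a+b−1)] → w = 0.19

0.19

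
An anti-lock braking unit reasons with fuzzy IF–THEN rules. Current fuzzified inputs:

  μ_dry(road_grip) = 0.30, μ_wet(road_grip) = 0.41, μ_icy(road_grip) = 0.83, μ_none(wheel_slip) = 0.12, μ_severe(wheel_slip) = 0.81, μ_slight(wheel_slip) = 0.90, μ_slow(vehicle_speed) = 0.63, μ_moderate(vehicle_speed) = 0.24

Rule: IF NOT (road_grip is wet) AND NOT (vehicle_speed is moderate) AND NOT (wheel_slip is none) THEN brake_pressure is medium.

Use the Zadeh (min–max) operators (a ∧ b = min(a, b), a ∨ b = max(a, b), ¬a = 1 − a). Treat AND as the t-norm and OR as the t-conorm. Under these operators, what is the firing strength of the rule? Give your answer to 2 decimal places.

0.59

firing strength: ¬wet=1−0.41=0.59, ¬moderate=1−0.24=0.76, ¬none=1−0.12=0.88; AND[min(a, b)] → w = 0.59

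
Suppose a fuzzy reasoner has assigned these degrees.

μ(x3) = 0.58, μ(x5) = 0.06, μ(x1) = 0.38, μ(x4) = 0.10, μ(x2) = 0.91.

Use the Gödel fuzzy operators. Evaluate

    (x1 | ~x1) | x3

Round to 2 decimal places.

0.62

~x1 = 1 − 0.38 = 0.62
x1 | ~x1 = max(a, b) on (0.38, 0.62) = 0.62
(x1 | ~x1) | x3 = max(a, b) on (0.62, 0.58) = 0.62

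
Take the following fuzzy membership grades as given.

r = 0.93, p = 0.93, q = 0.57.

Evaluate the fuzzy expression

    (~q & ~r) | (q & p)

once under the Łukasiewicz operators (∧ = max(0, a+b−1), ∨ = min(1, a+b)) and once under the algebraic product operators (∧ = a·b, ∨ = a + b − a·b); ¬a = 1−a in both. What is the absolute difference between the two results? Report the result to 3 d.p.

Under Łukasiewicz:
  ~q = 1 − 0.57 = 0.43
  ~r = 1 − 0.93 = 0.07
  ~q & ~r = max(0, a+b−1) on (0.43, 0.07) = 0.00
  q & p = max(0, a+b−1) on (0.57, 0.93) = 0.50
  (~q & ~r) | (q & p) = min(1, a+b) on (0.00, 0.50) = 0.50
  → value = 0.5000
Under algebraic product:
  ~q = 1 − 0.5700 = 0.4300
  ~r = 1 − 0.9300 = 0.0700
  ~q & ~r = a·b on (0.4300, 0.0700) = 0.0301
  q & p = a·b on (0.5700, 0.9300) = 0.5301
  (~q & ~r) | (q & p) = a + b − a·b on (0.0301, 0.5301) = 0.5442
  → value = 0.5442
|0.5000 − 0.5442| = 0.044

0.044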